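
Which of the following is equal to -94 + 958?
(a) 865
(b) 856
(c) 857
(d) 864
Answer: d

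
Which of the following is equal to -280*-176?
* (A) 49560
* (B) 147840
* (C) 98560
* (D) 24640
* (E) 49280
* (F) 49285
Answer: E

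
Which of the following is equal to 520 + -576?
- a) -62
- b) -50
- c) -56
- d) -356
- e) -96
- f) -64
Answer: c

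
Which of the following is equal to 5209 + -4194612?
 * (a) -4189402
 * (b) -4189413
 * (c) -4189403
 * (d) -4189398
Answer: c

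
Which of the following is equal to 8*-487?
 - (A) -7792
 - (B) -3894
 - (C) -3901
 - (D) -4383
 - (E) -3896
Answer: E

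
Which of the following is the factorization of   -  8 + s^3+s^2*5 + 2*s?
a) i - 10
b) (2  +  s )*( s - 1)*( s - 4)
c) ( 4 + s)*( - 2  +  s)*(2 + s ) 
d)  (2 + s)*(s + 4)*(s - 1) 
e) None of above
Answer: d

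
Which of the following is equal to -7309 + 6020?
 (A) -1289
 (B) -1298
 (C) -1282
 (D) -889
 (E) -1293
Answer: A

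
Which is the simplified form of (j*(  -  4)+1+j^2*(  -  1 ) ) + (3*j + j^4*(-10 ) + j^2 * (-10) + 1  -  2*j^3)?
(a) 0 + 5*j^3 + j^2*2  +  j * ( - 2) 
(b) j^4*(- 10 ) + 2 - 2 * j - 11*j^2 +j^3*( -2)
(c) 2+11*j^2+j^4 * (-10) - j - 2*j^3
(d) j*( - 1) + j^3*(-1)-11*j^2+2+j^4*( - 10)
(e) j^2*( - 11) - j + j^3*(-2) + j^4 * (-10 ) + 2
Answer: e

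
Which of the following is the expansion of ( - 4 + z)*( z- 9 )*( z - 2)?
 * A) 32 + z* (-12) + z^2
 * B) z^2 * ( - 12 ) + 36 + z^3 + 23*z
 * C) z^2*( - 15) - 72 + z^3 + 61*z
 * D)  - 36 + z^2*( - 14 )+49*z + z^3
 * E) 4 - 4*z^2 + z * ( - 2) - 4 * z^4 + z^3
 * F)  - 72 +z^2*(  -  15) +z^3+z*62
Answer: F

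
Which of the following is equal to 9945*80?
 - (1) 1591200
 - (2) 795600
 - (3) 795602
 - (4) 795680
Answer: 2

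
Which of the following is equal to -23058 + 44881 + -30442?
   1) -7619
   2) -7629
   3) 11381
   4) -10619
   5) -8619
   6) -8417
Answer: 5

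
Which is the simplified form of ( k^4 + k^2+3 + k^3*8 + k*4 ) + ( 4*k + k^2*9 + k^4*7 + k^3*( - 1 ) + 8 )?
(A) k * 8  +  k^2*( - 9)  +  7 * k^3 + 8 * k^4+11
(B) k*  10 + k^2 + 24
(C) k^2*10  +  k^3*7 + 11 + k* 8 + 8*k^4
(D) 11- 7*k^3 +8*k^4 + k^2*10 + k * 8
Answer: C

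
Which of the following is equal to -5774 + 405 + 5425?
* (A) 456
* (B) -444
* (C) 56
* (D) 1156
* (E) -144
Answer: C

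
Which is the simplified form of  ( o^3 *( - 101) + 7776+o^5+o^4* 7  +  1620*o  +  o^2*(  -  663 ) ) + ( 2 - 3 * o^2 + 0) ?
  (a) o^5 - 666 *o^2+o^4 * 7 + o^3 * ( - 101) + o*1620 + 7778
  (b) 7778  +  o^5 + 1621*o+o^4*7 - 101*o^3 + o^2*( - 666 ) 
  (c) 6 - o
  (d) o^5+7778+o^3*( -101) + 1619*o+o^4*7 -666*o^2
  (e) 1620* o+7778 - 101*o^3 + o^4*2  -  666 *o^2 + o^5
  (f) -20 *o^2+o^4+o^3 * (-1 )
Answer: a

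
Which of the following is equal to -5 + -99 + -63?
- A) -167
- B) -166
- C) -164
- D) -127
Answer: A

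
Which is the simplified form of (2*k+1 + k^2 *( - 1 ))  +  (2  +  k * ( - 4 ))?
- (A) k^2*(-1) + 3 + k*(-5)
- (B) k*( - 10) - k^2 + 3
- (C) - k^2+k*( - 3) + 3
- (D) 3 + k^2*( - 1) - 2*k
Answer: D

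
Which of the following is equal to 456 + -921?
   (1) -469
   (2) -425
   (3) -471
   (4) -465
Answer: 4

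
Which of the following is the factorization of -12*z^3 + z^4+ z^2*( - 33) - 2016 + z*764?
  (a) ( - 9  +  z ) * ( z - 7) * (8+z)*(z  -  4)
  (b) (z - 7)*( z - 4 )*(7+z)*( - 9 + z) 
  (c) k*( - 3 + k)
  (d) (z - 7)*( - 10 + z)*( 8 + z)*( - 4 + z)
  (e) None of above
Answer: a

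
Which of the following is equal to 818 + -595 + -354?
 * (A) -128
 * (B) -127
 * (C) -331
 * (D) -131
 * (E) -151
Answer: D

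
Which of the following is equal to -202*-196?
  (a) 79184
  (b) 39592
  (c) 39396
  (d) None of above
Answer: b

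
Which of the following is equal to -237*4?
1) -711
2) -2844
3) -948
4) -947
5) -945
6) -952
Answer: 3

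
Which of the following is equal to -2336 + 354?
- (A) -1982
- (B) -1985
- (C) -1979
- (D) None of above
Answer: A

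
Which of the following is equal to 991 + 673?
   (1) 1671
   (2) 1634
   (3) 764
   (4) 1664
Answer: 4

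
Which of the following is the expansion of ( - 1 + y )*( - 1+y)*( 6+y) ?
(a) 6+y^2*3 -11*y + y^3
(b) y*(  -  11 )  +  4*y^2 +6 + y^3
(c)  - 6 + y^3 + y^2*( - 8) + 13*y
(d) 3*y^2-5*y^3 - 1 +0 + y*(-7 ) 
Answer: b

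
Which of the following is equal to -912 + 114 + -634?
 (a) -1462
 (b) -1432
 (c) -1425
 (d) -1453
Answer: b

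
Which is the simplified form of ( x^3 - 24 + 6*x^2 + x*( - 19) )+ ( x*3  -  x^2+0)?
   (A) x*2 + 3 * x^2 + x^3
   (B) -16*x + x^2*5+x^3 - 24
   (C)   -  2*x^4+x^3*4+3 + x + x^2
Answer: B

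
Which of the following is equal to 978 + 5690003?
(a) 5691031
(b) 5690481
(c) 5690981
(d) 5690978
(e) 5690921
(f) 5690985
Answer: c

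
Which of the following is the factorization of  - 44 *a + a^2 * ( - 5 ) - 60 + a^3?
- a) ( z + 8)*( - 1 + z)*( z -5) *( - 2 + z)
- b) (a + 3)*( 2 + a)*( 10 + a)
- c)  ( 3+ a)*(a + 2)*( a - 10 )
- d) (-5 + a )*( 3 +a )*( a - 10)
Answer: c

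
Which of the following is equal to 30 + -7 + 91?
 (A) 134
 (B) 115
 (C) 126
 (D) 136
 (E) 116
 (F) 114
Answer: F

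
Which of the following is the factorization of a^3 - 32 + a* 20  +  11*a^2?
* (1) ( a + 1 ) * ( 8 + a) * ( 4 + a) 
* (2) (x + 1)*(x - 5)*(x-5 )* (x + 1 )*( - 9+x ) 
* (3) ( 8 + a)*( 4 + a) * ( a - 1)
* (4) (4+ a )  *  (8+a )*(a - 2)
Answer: 3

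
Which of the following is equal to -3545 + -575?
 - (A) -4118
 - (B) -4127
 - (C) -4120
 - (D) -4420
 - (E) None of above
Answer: C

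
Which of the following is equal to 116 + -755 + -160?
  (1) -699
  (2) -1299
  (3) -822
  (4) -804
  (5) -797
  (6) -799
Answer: 6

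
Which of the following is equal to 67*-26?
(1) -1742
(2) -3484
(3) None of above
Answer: 1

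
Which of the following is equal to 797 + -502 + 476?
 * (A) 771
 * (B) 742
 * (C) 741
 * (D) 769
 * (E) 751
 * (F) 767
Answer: A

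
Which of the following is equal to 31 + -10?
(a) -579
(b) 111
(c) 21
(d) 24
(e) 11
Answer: c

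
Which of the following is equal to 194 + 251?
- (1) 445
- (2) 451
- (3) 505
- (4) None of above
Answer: 1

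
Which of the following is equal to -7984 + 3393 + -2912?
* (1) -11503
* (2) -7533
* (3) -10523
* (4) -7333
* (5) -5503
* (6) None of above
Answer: 6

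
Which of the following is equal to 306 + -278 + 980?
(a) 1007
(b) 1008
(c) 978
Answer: b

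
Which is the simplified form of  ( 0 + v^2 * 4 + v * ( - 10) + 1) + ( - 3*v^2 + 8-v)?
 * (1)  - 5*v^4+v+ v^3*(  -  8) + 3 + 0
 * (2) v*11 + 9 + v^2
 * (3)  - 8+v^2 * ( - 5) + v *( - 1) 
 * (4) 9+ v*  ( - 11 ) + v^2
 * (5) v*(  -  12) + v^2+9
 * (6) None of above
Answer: 4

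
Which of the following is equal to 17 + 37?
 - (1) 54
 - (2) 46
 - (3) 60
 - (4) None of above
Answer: 1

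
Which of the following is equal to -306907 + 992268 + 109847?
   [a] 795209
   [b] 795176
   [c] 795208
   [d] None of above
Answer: c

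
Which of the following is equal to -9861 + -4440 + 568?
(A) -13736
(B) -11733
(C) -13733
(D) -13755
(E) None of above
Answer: C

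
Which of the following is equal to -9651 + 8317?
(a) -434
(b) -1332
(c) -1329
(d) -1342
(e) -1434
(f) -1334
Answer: f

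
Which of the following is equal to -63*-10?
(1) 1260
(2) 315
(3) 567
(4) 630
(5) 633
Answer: 4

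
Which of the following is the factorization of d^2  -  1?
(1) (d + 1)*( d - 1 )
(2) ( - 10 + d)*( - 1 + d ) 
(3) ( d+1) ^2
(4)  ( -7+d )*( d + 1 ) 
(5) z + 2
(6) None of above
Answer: 1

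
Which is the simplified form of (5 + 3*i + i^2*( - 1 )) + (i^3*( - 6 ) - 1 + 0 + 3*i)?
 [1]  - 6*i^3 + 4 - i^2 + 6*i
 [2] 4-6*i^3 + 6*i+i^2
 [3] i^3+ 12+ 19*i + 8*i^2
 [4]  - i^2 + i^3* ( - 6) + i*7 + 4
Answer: 1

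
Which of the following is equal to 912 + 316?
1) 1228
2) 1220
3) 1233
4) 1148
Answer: 1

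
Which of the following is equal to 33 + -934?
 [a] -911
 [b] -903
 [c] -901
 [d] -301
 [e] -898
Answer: c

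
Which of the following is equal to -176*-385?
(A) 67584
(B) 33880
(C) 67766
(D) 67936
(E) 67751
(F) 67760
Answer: F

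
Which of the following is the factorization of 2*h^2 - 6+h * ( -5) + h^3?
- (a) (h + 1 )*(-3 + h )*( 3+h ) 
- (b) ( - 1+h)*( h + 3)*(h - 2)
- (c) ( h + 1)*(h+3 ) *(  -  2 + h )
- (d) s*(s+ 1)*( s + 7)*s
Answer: c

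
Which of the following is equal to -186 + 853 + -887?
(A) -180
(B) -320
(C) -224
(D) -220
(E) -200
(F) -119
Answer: D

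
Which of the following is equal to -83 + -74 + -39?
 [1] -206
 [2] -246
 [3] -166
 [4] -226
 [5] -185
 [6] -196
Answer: 6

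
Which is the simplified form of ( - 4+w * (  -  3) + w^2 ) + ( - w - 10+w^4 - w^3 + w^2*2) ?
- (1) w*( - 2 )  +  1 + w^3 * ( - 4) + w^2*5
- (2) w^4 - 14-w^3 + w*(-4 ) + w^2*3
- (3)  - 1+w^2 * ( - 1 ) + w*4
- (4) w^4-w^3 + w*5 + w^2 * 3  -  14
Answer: 2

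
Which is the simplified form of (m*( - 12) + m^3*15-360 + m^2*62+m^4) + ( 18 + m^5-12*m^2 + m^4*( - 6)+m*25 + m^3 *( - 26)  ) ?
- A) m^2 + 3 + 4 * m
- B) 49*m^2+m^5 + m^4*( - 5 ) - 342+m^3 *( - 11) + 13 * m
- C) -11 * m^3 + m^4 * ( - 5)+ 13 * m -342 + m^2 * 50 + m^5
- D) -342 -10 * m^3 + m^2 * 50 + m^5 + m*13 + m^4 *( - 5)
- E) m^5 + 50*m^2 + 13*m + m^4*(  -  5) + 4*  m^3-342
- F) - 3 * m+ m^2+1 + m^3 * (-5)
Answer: C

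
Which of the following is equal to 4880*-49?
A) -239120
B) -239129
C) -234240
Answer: A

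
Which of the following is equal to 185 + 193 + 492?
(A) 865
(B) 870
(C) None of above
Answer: B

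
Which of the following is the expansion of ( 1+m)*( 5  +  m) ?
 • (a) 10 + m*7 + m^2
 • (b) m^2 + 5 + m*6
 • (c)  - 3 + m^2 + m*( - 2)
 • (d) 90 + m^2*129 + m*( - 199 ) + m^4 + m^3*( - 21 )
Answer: b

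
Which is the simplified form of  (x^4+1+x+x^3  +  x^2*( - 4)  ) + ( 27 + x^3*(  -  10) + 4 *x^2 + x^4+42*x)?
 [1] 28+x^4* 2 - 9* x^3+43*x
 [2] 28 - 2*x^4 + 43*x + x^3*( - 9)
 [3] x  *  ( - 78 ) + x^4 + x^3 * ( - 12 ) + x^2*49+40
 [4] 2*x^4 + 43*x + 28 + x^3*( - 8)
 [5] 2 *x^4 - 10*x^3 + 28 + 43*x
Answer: 1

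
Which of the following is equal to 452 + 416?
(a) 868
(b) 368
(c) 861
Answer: a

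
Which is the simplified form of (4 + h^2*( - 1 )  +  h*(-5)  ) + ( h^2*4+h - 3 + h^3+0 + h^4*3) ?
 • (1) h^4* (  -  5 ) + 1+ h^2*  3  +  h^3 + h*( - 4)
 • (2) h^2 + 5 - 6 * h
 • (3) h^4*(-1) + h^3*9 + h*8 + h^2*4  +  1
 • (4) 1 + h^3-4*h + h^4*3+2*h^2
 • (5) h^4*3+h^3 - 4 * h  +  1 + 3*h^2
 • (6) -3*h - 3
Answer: 5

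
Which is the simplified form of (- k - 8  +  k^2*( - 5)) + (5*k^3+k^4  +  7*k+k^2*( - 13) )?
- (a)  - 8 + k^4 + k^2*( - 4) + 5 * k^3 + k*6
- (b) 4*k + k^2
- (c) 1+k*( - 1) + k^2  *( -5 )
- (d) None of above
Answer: d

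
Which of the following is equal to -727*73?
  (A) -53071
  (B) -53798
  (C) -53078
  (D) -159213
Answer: A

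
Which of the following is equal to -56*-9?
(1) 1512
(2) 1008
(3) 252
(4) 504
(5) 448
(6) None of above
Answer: 4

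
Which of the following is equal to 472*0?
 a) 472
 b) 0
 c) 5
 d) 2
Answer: b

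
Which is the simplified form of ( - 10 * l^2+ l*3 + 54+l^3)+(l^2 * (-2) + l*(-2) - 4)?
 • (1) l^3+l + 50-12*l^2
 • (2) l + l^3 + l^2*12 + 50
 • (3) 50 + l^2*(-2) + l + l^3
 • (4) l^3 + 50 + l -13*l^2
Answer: 1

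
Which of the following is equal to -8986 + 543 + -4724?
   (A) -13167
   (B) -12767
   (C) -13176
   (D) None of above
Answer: A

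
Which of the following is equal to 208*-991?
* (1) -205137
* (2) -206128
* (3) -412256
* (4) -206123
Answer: 2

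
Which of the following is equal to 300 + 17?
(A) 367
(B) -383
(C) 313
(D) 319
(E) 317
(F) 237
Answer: E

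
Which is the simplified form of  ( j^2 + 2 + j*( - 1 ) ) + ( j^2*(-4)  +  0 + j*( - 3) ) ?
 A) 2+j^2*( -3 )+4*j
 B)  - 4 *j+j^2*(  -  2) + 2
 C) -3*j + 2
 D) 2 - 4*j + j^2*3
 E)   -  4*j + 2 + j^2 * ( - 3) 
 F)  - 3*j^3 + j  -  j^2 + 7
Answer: E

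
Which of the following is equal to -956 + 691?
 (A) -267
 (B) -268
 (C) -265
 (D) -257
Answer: C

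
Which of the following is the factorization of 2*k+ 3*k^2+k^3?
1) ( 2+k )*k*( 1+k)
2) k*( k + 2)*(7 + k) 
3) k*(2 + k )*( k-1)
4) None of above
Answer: 1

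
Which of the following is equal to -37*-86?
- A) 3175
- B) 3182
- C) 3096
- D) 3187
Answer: B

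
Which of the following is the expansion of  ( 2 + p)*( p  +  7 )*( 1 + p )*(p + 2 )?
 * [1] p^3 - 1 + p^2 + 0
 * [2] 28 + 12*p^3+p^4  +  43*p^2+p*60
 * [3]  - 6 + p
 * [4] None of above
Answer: 2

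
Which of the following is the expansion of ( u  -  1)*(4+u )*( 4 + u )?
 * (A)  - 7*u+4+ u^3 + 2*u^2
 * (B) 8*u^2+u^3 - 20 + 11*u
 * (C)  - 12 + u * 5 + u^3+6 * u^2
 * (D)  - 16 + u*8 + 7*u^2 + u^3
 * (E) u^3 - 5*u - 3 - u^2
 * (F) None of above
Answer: D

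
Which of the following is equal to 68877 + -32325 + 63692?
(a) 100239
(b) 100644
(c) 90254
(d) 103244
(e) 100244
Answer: e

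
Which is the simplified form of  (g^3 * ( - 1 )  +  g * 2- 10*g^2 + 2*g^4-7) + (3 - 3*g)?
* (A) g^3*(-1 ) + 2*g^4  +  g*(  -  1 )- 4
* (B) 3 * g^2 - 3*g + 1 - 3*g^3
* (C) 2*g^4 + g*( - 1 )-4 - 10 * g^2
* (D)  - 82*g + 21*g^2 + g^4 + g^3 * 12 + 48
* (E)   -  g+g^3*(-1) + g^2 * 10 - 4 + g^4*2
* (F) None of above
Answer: F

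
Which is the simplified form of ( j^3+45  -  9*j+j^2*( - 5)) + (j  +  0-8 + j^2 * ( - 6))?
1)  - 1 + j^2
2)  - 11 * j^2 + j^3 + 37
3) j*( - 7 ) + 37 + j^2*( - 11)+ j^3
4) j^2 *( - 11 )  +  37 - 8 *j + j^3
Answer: 4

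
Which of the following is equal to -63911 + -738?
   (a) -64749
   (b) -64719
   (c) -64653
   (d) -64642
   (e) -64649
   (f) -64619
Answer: e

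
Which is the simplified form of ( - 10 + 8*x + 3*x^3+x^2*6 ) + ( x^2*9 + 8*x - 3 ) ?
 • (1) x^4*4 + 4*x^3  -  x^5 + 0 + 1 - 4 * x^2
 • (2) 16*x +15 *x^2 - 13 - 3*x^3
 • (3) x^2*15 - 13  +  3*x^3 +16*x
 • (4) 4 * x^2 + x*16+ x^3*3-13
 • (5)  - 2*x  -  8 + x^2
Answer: 3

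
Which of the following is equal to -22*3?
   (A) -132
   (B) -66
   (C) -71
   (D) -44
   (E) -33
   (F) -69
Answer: B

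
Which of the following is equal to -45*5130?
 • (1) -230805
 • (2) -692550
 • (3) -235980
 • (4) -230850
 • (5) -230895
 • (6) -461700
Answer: 4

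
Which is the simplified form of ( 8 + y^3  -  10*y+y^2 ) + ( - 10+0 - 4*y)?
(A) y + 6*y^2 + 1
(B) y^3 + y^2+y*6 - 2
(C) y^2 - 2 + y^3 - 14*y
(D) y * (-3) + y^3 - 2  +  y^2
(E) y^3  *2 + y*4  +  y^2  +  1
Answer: C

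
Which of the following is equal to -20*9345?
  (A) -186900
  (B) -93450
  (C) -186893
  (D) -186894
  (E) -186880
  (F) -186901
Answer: A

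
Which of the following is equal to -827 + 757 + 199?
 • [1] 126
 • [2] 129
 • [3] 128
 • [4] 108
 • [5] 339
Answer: 2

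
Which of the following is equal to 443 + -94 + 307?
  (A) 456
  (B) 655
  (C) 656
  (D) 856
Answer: C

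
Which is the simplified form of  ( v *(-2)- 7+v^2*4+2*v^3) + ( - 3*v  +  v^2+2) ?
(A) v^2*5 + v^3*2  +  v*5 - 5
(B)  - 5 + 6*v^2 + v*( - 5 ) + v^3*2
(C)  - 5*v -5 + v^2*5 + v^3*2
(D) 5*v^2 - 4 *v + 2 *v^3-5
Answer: C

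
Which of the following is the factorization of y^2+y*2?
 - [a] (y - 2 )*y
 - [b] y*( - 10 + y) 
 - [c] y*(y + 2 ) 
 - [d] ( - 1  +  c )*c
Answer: c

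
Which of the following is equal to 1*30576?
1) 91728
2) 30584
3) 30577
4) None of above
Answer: 4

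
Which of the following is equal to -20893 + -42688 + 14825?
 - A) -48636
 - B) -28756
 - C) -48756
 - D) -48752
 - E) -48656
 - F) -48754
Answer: C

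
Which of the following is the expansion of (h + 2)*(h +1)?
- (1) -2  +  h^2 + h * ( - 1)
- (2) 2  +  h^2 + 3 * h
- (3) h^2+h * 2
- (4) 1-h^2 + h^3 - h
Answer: 2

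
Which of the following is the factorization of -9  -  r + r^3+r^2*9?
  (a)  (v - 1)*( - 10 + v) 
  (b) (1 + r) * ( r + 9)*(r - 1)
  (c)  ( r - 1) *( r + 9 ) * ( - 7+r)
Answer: b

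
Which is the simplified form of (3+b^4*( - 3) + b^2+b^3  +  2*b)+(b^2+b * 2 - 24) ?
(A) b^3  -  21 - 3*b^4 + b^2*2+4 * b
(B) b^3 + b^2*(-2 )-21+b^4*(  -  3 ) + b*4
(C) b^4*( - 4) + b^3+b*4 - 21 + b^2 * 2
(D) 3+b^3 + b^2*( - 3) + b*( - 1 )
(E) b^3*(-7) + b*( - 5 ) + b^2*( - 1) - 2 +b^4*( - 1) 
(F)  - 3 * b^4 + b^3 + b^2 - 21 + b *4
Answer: A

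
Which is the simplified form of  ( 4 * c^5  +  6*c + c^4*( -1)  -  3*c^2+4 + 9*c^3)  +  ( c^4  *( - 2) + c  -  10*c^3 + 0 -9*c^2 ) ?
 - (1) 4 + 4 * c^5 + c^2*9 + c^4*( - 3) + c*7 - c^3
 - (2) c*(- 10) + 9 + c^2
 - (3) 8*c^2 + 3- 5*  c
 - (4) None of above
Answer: 4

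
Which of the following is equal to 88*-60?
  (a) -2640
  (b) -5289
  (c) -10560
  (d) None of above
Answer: d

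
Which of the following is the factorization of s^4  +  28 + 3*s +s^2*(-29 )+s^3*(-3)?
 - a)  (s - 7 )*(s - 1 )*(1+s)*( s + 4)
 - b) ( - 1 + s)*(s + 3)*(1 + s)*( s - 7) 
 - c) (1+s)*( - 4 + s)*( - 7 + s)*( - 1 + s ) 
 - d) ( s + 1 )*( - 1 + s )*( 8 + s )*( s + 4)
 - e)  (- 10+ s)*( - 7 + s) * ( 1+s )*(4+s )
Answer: a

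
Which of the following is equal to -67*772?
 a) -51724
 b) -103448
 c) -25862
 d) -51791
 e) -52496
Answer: a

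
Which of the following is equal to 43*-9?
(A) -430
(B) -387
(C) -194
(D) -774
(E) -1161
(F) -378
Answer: B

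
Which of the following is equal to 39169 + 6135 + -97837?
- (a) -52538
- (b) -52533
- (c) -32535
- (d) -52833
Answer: b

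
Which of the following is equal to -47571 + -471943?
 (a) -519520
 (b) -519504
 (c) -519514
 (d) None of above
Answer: c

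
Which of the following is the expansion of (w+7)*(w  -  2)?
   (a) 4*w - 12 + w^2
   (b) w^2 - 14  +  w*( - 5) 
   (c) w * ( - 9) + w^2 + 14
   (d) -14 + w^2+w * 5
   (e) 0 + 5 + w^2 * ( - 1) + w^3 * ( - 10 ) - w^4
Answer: d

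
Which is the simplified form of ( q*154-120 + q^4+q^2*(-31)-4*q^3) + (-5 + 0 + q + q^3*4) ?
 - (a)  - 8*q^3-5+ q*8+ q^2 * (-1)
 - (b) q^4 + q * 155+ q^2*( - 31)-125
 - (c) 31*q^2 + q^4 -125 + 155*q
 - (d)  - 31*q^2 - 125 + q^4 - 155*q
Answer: b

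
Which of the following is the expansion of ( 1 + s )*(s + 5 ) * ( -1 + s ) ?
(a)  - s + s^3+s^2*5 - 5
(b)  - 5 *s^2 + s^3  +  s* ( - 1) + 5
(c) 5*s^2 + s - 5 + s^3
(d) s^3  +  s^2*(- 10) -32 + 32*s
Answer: a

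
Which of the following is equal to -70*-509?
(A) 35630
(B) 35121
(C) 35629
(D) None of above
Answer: A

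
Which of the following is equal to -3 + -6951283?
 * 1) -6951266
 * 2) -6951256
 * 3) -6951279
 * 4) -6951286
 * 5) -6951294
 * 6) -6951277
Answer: 4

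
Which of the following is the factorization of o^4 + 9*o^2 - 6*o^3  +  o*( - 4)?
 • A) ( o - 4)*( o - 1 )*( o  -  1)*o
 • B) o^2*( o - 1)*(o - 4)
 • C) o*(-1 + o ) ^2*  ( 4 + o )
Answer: A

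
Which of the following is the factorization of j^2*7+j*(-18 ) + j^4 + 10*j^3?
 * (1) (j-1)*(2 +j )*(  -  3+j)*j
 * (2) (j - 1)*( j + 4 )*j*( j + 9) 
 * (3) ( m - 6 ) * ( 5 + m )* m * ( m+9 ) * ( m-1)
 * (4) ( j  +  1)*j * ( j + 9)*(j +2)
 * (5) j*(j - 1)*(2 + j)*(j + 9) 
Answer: 5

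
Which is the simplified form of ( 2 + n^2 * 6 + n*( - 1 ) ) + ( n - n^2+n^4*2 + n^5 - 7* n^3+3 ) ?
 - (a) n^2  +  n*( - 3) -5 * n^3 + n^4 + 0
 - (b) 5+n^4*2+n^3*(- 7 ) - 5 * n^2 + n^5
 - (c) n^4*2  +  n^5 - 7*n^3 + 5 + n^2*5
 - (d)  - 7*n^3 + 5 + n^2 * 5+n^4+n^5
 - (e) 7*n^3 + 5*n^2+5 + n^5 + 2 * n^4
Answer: c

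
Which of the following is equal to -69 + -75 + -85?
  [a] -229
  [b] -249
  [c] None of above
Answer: a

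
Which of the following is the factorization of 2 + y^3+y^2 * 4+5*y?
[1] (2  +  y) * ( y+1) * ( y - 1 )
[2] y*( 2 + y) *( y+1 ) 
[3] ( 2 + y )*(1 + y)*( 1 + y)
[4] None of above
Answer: 3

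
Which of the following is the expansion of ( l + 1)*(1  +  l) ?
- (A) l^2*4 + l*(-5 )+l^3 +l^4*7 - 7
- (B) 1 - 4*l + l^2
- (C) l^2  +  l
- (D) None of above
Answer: D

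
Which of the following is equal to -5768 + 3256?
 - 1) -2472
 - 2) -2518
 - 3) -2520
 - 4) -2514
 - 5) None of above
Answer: 5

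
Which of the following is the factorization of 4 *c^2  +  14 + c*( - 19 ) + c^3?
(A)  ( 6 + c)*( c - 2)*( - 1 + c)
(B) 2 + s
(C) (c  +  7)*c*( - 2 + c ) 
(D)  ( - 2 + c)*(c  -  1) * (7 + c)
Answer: D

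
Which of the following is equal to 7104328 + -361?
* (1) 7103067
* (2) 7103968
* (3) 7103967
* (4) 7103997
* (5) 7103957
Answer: 3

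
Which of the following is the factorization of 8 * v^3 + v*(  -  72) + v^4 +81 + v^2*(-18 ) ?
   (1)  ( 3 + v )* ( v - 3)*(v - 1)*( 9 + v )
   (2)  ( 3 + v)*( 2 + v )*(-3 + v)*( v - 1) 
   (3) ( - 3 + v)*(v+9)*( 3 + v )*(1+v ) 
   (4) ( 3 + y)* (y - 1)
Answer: 1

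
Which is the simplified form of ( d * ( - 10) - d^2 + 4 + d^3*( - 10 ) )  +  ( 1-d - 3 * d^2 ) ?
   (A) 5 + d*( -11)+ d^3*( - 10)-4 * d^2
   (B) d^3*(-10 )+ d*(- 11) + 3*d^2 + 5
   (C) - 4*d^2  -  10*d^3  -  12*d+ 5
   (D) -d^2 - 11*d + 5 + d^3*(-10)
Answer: A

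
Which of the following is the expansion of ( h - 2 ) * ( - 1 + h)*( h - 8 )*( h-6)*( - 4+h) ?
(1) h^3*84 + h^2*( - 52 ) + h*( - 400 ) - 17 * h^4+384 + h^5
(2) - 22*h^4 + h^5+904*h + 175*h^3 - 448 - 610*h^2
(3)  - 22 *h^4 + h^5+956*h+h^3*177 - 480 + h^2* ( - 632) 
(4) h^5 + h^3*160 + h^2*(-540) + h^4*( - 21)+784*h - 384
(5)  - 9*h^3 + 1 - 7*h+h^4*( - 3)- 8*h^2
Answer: 4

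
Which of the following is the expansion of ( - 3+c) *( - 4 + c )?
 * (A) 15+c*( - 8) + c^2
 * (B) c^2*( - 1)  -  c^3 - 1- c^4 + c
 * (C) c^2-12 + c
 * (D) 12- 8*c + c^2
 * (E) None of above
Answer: E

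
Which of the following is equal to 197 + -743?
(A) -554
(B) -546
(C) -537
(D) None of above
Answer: B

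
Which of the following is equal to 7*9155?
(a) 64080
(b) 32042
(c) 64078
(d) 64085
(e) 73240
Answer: d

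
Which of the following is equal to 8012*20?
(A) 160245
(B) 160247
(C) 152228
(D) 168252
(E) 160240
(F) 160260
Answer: E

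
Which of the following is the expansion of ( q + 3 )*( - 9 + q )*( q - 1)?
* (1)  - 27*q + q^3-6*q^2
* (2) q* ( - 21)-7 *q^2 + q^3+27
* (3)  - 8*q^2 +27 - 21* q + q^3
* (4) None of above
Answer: 2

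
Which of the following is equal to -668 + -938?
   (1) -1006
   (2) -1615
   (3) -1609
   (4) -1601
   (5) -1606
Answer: 5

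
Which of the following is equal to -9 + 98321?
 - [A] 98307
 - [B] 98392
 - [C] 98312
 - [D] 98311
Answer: C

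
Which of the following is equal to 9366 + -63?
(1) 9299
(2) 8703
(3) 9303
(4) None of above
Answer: 3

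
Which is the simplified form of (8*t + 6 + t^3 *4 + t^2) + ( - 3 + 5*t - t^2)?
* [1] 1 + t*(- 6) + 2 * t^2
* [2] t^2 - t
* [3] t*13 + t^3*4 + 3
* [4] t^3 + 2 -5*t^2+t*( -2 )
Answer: 3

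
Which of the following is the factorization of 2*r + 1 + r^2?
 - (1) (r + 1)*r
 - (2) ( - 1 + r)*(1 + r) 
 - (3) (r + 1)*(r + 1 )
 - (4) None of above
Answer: 3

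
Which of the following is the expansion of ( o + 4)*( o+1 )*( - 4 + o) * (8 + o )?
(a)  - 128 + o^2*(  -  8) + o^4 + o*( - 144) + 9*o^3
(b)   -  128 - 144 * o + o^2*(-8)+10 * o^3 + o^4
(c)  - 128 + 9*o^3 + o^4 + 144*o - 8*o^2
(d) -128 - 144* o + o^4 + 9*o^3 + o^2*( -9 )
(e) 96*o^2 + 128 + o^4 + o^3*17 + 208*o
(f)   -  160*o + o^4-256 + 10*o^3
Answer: a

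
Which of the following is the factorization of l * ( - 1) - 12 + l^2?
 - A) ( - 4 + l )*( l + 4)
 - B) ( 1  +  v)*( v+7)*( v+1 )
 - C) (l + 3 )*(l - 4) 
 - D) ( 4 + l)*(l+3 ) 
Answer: C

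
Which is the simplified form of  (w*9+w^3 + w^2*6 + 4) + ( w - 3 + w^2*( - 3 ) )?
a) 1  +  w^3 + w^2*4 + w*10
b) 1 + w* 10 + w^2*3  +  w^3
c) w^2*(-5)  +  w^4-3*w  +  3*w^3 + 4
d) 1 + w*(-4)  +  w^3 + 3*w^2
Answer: b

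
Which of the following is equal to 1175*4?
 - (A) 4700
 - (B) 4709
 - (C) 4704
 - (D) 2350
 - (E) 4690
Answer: A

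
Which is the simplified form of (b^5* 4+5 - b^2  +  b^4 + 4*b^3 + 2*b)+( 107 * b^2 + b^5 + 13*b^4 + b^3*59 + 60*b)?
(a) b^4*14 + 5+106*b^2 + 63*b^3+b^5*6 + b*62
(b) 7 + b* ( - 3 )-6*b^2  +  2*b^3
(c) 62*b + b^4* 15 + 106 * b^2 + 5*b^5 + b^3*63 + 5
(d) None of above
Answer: d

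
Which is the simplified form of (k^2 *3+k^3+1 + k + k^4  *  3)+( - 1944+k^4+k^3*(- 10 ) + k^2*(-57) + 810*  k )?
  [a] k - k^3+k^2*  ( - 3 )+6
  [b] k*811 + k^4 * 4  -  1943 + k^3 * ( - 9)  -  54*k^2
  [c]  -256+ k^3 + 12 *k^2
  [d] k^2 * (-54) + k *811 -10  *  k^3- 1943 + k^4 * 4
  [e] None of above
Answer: b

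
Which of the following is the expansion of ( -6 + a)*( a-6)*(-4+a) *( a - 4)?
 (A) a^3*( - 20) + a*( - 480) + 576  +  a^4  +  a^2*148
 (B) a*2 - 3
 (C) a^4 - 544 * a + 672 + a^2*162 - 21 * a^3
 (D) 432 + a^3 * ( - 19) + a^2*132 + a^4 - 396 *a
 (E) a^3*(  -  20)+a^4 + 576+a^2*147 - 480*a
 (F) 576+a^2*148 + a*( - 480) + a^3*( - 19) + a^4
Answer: A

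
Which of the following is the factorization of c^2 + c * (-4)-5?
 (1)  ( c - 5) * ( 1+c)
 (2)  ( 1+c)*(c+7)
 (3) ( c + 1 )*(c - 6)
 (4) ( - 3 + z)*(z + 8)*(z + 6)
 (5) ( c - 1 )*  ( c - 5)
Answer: 1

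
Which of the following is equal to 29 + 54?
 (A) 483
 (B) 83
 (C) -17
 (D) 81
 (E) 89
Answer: B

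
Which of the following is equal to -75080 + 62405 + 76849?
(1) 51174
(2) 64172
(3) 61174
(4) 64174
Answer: 4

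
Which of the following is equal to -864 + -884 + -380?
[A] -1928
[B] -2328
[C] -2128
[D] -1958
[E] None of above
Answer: C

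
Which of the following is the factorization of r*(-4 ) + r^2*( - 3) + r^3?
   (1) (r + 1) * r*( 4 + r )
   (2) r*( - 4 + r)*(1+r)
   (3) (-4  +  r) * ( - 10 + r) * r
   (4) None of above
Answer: 2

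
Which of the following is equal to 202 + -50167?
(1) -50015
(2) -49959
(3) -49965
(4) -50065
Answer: 3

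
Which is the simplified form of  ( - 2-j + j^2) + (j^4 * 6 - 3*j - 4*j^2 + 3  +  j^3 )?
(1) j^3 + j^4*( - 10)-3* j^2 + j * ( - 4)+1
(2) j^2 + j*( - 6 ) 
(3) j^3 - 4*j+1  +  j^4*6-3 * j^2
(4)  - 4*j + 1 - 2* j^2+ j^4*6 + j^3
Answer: 3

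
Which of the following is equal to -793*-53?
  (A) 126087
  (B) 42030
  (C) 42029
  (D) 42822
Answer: C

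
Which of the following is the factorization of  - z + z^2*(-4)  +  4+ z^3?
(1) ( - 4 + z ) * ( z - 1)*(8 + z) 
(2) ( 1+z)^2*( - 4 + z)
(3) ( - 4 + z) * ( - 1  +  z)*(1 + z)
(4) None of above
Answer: 3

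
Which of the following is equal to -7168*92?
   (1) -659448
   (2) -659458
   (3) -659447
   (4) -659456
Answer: 4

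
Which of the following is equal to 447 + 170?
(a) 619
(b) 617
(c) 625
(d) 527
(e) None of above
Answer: b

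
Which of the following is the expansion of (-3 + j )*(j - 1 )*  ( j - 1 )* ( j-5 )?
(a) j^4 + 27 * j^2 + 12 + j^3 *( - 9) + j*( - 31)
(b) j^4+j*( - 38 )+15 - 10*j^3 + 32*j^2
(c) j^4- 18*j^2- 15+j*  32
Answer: b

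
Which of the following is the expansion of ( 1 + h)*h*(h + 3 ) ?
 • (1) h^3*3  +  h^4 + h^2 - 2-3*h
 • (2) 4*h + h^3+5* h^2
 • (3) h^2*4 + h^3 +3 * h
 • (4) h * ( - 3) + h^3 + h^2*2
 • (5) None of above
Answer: 3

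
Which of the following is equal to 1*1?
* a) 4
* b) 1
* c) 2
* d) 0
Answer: b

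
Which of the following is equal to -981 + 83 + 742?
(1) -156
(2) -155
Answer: 1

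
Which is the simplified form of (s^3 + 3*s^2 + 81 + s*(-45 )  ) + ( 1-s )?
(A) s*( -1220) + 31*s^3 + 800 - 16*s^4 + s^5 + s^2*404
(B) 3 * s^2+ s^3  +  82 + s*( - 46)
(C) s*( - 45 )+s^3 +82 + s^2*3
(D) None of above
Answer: B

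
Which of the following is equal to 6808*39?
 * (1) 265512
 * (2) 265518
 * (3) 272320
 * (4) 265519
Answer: 1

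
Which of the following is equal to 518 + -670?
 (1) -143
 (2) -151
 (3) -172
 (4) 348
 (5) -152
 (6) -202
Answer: 5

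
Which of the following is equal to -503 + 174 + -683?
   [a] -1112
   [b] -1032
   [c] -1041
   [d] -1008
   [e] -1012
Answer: e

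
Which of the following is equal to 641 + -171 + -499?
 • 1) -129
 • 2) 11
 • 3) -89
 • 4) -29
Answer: 4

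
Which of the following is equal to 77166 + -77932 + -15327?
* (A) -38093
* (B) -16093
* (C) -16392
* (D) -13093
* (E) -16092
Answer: B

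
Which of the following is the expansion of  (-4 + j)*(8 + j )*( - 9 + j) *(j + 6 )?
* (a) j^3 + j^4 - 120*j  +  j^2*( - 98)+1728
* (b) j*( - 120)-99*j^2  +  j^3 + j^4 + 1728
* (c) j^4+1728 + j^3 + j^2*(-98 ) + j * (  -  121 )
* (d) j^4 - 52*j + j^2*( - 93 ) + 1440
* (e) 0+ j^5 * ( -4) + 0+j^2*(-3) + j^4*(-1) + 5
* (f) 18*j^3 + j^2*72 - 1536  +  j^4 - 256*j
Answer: a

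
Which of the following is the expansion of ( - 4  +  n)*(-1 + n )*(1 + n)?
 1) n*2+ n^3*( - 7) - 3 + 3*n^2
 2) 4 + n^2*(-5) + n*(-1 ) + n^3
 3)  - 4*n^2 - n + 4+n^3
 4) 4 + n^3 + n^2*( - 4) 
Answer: 3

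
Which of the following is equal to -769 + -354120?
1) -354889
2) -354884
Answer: 1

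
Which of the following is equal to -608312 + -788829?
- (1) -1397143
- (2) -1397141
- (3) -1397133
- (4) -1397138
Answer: 2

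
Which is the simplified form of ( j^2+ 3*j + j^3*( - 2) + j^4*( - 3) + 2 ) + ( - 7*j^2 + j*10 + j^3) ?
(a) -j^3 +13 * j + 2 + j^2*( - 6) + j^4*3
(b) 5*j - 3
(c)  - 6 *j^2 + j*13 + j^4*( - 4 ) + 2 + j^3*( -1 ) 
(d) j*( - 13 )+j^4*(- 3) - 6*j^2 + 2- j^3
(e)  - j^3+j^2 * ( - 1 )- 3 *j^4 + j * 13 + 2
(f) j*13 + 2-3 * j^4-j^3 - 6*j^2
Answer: f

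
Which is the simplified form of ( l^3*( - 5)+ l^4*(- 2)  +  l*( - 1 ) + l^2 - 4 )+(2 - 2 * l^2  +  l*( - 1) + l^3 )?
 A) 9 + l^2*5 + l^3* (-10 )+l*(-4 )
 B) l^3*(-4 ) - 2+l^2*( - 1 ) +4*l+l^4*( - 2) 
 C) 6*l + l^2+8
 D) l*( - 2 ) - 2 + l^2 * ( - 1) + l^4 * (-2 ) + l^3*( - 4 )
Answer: D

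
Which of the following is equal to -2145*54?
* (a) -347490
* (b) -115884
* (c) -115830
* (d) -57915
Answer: c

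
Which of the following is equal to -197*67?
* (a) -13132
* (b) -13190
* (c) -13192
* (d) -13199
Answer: d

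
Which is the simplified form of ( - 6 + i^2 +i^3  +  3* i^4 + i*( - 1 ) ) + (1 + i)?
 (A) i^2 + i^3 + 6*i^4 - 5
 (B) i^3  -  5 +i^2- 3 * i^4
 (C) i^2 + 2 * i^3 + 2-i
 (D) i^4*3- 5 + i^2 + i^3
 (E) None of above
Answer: D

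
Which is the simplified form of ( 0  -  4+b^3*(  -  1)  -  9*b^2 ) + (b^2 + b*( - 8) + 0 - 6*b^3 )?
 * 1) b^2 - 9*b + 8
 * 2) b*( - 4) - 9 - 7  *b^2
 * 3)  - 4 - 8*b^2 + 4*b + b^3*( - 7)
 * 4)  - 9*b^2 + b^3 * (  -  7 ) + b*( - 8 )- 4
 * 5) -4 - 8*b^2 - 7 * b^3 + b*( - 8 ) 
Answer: 5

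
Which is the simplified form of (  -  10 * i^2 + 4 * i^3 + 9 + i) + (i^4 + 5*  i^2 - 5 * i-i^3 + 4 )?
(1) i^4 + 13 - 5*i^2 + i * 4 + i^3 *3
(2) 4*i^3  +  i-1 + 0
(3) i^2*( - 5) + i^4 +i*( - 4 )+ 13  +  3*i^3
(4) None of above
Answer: 3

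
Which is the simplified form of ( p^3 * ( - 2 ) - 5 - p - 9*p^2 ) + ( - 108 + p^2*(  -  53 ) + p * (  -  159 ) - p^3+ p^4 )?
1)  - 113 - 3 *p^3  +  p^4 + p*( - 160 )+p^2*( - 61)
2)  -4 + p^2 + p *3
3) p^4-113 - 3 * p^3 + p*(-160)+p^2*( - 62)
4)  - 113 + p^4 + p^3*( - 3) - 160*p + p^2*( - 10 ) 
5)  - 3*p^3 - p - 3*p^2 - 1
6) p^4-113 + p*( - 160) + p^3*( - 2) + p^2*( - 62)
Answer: 3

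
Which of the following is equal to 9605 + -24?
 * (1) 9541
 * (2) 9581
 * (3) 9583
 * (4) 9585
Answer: 2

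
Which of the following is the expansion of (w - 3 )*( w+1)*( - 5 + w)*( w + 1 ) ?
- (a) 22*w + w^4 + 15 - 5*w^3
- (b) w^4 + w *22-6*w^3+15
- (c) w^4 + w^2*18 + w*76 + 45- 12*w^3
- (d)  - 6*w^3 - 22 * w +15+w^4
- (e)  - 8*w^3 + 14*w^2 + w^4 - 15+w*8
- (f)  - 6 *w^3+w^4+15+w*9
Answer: b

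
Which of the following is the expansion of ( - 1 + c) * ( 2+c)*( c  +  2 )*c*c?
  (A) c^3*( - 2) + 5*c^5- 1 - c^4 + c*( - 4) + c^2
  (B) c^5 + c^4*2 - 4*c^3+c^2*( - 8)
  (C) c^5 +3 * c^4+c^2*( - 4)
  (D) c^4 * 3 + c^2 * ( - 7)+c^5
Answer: C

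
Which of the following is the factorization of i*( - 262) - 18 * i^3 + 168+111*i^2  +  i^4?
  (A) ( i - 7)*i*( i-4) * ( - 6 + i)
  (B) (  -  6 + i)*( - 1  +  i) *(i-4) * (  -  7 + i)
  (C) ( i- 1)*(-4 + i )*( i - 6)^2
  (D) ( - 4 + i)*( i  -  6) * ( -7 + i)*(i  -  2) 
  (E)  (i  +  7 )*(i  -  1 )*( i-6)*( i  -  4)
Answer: B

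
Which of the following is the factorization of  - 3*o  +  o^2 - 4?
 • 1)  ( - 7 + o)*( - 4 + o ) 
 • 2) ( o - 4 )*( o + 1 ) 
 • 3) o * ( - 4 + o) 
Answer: 2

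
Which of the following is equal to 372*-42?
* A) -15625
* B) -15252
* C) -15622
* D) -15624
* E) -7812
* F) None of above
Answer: D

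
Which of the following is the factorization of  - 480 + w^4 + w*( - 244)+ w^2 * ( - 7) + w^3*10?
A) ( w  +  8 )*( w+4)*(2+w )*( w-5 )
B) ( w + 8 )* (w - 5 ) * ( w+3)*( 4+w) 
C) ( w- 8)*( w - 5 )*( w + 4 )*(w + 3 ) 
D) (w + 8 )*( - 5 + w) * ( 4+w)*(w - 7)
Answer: B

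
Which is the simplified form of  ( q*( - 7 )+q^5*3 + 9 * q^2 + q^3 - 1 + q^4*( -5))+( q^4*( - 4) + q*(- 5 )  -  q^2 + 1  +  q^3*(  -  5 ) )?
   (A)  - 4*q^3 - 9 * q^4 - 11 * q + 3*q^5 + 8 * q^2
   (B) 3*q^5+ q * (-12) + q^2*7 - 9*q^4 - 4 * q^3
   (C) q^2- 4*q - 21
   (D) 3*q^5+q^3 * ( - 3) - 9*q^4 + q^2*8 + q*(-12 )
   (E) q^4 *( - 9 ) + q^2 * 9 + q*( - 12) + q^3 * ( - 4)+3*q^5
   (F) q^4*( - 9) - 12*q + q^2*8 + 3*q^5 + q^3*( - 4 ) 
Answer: F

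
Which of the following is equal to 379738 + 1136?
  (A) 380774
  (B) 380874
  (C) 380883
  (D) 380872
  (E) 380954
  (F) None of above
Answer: B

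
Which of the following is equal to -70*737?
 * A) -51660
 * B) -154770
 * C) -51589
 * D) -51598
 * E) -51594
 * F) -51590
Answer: F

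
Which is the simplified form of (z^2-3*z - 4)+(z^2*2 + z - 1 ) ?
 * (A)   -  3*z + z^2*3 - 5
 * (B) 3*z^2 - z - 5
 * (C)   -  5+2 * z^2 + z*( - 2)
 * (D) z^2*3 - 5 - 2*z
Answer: D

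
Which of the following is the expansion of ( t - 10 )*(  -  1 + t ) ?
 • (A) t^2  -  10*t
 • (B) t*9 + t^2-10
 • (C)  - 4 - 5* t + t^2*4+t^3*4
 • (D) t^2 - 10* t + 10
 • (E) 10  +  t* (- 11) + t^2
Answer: E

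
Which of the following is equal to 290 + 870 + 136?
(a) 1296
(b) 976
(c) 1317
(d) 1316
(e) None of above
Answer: a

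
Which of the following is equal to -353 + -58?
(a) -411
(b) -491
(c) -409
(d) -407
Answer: a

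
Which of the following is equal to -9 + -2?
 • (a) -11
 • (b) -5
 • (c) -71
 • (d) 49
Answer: a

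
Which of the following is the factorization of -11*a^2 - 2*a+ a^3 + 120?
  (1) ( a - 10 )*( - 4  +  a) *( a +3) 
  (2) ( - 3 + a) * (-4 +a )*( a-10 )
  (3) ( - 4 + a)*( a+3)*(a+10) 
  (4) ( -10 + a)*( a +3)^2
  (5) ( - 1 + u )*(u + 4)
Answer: 1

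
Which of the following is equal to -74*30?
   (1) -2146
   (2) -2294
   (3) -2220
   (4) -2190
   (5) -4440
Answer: 3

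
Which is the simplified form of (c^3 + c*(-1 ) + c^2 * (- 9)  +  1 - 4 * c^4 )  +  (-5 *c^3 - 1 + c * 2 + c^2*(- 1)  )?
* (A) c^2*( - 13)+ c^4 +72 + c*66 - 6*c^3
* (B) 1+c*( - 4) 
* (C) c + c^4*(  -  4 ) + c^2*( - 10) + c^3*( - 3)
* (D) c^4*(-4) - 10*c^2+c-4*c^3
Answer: D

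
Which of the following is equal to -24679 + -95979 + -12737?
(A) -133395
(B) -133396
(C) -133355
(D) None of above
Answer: A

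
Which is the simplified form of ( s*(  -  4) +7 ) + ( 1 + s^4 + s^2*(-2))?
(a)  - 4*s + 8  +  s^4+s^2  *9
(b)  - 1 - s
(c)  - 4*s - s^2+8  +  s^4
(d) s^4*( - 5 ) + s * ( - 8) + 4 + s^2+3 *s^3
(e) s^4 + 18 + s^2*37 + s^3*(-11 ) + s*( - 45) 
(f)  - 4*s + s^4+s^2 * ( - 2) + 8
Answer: f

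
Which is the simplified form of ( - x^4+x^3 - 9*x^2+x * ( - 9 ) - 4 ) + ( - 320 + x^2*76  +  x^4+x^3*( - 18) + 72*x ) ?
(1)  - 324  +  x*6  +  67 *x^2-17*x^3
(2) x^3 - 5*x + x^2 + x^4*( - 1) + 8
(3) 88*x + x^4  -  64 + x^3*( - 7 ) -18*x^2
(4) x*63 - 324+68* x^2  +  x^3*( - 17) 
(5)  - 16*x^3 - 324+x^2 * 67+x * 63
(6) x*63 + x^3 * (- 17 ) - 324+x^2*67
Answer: 6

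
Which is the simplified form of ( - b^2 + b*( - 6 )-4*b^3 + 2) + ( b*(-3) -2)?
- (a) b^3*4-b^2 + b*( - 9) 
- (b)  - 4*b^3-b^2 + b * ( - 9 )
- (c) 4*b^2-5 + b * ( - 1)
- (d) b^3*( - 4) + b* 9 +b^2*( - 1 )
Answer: b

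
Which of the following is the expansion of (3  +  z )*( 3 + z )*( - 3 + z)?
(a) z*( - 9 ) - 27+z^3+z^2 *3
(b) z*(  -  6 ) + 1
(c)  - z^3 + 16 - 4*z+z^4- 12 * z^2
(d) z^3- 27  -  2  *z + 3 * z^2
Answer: a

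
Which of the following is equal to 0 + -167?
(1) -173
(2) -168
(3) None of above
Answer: 3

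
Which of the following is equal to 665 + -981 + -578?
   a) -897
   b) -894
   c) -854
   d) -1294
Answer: b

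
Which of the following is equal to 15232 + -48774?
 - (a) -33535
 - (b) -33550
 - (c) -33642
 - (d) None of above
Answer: d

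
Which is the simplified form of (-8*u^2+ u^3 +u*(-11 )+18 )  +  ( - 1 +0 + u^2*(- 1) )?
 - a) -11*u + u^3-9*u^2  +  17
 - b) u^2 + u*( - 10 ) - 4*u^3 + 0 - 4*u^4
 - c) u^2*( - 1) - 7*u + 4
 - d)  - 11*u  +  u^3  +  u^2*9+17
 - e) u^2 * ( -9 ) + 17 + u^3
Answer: a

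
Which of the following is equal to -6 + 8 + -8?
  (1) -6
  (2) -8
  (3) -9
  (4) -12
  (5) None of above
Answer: 1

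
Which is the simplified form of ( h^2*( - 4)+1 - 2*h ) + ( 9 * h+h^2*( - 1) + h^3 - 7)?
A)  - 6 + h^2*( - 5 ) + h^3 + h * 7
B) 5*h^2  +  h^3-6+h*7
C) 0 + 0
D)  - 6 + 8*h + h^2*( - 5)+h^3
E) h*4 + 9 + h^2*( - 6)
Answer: A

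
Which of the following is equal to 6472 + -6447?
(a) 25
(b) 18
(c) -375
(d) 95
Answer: a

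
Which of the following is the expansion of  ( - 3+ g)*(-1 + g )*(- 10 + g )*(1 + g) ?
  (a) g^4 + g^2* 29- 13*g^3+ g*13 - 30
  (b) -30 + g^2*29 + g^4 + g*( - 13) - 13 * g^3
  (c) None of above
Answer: a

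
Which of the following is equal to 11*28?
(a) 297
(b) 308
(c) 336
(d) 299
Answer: b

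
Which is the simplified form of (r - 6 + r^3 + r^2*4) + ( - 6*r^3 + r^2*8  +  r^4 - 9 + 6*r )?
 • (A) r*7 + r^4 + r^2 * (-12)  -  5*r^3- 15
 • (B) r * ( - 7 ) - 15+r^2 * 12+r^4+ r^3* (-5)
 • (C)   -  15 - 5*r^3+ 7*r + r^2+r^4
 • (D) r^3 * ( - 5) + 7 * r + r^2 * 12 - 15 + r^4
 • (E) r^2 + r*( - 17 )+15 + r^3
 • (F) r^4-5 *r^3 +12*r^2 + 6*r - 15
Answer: D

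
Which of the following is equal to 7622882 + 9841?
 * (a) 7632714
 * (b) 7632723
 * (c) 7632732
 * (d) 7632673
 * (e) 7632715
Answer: b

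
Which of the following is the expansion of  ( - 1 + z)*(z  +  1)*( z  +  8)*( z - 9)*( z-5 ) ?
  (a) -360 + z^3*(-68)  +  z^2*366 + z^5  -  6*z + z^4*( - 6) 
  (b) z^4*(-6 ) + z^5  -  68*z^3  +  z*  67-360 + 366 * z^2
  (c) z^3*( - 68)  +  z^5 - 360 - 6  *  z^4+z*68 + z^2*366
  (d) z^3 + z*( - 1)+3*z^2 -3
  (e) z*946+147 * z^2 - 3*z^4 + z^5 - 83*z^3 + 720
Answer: b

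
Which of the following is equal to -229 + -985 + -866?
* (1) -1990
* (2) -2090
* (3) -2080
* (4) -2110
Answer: 3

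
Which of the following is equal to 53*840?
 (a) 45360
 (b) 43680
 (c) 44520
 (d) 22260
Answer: c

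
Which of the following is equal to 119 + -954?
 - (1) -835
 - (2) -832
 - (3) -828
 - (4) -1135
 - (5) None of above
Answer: 1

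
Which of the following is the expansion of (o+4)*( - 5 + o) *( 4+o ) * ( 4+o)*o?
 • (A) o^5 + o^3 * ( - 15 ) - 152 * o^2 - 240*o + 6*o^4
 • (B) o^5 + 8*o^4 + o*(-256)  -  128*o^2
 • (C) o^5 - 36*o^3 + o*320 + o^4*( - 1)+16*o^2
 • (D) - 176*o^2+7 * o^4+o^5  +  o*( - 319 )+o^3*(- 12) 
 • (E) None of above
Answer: E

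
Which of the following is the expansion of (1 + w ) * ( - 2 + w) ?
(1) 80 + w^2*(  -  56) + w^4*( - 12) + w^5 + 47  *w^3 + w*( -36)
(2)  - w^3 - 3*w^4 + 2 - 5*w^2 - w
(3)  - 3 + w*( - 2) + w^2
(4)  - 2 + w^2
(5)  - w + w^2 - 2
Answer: 5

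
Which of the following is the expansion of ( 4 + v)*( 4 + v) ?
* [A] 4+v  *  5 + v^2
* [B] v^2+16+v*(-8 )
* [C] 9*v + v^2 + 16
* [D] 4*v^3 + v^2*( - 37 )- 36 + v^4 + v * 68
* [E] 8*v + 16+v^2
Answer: E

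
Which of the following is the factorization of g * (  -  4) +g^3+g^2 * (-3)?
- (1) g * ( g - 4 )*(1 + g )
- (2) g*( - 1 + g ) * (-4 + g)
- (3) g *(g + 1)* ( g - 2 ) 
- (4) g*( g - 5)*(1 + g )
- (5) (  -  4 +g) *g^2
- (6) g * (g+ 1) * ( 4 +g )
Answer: 1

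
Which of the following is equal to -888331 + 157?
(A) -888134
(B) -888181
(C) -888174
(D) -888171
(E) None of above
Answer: C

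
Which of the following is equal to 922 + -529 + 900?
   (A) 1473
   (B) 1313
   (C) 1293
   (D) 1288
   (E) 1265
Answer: C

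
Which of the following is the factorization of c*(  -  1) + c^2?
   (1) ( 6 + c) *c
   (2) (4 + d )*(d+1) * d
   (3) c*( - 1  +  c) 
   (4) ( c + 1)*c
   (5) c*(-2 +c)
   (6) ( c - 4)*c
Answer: 3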